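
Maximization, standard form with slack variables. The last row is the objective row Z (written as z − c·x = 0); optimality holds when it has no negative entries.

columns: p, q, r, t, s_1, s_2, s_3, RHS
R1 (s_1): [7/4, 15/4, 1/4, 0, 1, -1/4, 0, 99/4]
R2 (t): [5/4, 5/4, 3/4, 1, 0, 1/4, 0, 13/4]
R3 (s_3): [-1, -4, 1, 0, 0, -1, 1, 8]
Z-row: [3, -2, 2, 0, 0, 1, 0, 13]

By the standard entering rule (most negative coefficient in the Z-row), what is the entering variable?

q

Negative Z-row entries: q: -2.
The most negative is -2 in column q, so q enters.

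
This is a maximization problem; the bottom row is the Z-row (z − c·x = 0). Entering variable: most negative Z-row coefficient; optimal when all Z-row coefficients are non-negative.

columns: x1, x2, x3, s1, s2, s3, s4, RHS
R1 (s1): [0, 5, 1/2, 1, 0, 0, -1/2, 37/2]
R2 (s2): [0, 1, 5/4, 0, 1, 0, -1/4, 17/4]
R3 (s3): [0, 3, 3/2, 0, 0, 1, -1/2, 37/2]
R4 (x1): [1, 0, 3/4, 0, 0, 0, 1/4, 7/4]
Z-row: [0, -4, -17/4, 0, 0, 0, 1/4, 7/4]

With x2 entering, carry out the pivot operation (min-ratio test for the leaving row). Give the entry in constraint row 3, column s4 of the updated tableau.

-1/5

Ratio test on column x2 — row 1: (37/2)/5 = 37/10; row 2: (17/4)/1 = 17/4; row 3: (37/2)/3 = 37/6; row 4: entry 0 ≤ 0. Minimum is 37/10 at row 1 (s1 leaves); pivot element 5.
Divide row 1 by 5; eliminate column x2 from the other rows.
Row 3 update in column s4: -1/2 − 3·(-1/10) = -1/5.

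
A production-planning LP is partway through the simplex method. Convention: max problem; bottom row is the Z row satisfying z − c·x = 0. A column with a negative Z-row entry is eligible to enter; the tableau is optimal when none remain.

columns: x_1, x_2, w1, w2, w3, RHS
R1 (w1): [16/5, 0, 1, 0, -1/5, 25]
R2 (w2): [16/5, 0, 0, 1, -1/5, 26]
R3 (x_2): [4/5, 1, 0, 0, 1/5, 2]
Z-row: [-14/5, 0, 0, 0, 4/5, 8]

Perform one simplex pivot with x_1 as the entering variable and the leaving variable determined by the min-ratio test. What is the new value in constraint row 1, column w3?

-1

Ratio test on column x_1 — row 1: 25/(16/5) = 125/16; row 2: 26/(16/5) = 65/8; row 3: 2/(4/5) = 5/2. Minimum is 5/2 at row 3 (x_2 leaves); pivot element 4/5.
Divide row 3 by 4/5; eliminate column x_1 from the other rows.
Row 1 update in column w3: -1/5 − (16/5)·(1/4) = -1.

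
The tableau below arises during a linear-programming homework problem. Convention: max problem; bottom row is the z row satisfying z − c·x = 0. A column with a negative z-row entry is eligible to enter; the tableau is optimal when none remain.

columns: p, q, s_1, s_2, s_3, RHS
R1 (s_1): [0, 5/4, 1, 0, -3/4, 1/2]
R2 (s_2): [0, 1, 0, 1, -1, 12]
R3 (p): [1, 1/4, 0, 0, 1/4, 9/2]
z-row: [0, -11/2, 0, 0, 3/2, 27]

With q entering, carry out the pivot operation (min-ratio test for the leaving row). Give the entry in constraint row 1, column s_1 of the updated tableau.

4/5

Ratio test on column q — row 1: (1/2)/(5/4) = 2/5; row 2: 12/1 = 12; row 3: (9/2)/(1/4) = 18. Minimum is 2/5 at row 1 (s_1 leaves); pivot element 5/4.
Divide row 1 by 5/4; eliminate column q from the other rows.
In the new row 1, the s_1 entry is the old entry divided by the pivot: 1/(5/4) = 4/5.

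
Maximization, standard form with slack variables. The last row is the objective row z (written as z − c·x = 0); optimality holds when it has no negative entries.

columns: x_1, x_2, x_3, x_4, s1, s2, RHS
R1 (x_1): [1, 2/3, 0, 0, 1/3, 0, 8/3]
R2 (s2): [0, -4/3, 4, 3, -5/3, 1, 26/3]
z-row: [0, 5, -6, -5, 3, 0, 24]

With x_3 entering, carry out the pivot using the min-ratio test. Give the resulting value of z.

Ratio test on column x_3 — row 1: entry 0 ≤ 0; row 2: (26/3)/4 = 13/6. Minimum is 13/6 at row 2 (s2 leaves); pivot element 4.
Pivot on row 2; the z-row RHS becomes 24 − (-6)·(13/6) = 37.

37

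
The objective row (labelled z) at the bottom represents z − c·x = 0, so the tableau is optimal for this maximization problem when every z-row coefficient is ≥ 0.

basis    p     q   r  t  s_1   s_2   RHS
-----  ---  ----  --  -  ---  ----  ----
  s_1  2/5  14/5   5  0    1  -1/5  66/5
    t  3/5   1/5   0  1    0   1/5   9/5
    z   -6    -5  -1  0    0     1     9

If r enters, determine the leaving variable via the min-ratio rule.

s_1

Column r entries and ratios — s_1: (66/5)/5 = 66/25; t: 0 ≤ 0, skip.
Smallest ratio is 66/25 in the row of s_1, so s_1 leaves.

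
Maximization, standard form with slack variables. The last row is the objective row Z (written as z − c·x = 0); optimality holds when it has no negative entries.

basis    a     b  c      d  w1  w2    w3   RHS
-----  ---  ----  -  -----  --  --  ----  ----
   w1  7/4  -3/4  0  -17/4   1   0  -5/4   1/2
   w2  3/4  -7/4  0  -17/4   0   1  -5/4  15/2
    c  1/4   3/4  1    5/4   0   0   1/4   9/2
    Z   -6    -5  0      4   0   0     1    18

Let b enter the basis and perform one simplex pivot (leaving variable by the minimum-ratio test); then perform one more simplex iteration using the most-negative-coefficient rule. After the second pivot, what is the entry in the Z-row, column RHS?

353/6

Ratio test on column b — row 1: entry -3/4 ≤ 0; row 2: entry -7/4 ≤ 0; row 3: (9/2)/(3/4) = 6. Minimum is 6 at row 3 (c leaves); pivot element 3/4.
Divide row 3 by 3/4; eliminate column b from the other rows.
Second iteration: most negative Z-row entry is -13/3 in column a, so a enters.
Ratio test on column a — row 1: 5/2 = 5/2; row 2: 18/(4/3) = 27/2; row 3: 6/(1/3) = 18. Minimum is 5/2 at row 1 (w1 leaves); pivot element 2.
Divide row 1 by 2; eliminate column a from the other rows.
After both pivots, the entry at the Z-row, column RHS is 353/6.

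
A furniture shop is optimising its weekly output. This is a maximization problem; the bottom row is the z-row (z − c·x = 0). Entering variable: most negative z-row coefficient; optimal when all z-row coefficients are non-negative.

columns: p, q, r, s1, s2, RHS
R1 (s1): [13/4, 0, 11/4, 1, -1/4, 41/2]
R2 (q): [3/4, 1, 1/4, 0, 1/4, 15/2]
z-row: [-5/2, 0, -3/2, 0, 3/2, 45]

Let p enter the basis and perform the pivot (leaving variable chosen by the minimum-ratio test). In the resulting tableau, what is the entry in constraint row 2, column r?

Ratio test on column p — row 1: (41/2)/(13/4) = 82/13; row 2: (15/2)/(3/4) = 10. Minimum is 82/13 at row 1 (s1 leaves); pivot element 13/4.
Divide row 1 by 13/4; eliminate column p from the other rows.
Row 2 update in column r: 1/4 − (3/4)·(11/13) = -5/13.

-5/13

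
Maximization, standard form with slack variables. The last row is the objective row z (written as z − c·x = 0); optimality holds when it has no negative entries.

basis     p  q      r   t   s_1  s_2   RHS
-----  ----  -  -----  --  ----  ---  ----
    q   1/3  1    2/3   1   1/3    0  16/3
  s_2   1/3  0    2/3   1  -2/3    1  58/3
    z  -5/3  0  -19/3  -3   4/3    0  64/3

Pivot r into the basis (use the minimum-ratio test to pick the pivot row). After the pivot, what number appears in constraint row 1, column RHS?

Ratio test on column r — row 1: (16/3)/(2/3) = 8; row 2: (58/3)/(2/3) = 29. Minimum is 8 at row 1 (q leaves); pivot element 2/3.
Divide row 1 by 2/3; eliminate column r from the other rows.
In the new row 1, the RHS entry is the old entry divided by the pivot: (16/3)/(2/3) = 8.

8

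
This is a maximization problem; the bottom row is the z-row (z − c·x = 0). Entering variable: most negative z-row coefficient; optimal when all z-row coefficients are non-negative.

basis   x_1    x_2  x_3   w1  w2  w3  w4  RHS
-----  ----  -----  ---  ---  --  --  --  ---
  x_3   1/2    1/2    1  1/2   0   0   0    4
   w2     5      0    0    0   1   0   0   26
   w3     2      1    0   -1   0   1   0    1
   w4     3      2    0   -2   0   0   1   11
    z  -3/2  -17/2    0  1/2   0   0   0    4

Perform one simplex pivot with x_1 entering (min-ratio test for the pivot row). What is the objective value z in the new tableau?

19/4

Ratio test on column x_1 — row 1: 4/(1/2) = 8; row 2: 26/5 = 26/5; row 3: 1/2 = 1/2; row 4: 11/3 = 11/3. Minimum is 1/2 at row 3 (w3 leaves); pivot element 2.
Pivot on row 3; the z-row RHS becomes 4 − (-3/2)·(1/2) = 19/4.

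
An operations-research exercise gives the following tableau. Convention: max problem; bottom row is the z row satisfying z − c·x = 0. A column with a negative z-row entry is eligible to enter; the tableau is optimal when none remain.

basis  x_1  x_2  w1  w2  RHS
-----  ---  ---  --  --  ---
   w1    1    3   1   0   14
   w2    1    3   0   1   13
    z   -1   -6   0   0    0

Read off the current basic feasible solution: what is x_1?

x_1 is not in the basis, so in the current basic feasible solution x_1 = 0.

0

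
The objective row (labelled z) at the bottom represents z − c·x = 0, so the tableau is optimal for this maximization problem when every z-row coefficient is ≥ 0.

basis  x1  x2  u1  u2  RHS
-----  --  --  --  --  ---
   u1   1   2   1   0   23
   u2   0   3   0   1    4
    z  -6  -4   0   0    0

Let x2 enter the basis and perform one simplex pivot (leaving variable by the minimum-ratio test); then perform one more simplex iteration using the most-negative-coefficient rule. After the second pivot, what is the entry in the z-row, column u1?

Ratio test on column x2 — row 1: 23/2 = 23/2; row 2: 4/3 = 4/3. Minimum is 4/3 at row 2 (u2 leaves); pivot element 3.
Divide row 2 by 3; eliminate column x2 from the other rows.
Second iteration: most negative z-row entry is -6 in column x1, so x1 enters.
Ratio test on column x1 — row 1: (61/3)/1 = 61/3; row 2: entry 0 ≤ 0. Minimum is 61/3 at row 1 (u1 leaves); pivot element 1.
Divide row 1 by 1; eliminate column x1 from the other rows.
After both pivots, the entry at the z-row, column u1 is 6.

6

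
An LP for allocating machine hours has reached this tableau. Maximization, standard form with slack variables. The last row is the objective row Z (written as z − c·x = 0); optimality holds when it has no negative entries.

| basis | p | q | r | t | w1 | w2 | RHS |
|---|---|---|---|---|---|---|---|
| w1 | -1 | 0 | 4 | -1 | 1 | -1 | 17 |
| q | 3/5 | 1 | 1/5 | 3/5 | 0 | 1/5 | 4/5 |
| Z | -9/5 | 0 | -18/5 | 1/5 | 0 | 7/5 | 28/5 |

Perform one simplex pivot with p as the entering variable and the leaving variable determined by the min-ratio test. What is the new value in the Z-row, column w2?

Ratio test on column p — row 1: entry -1 ≤ 0; row 2: (4/5)/(3/5) = 4/3. Minimum is 4/3 at row 2 (q leaves); pivot element 3/5.
Divide row 2 by 3/5; eliminate column p from the other rows.
Z-row update in column w2: 7/5 − (-9/5)·(1/3) = 2.

2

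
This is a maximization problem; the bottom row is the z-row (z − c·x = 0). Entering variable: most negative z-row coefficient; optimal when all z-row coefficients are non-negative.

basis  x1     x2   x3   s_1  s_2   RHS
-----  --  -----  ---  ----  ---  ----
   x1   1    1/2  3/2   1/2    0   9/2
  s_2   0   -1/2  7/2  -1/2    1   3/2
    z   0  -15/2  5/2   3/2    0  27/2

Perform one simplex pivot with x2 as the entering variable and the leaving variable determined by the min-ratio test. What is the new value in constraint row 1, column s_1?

Ratio test on column x2 — row 1: (9/2)/(1/2) = 9; row 2: entry -1/2 ≤ 0. Minimum is 9 at row 1 (x1 leaves); pivot element 1/2.
Divide row 1 by 1/2; eliminate column x2 from the other rows.
In the new row 1, the s_1 entry is the old entry divided by the pivot: (1/2)/(1/2) = 1.

1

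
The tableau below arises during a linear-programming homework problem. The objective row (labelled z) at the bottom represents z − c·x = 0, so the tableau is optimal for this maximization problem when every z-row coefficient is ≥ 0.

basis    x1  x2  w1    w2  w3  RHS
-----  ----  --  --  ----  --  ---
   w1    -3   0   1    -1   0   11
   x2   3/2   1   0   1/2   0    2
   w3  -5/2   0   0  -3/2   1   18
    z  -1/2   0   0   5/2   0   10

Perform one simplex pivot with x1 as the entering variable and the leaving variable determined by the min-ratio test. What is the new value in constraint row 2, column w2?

Ratio test on column x1 — row 1: entry -3 ≤ 0; row 2: 2/(3/2) = 4/3; row 3: entry -5/2 ≤ 0. Minimum is 4/3 at row 2 (x2 leaves); pivot element 3/2.
Divide row 2 by 3/2; eliminate column x1 from the other rows.
In the new row 2, the w2 entry is the old entry divided by the pivot: (1/2)/(3/2) = 1/3.

1/3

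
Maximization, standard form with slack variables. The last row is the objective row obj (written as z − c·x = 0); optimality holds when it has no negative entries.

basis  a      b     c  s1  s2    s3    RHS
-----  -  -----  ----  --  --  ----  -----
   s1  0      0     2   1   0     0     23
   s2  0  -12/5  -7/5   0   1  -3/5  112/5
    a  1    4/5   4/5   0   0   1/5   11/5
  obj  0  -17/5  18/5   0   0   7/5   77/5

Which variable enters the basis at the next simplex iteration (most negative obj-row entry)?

b

Negative obj-row entries: b: -17/5.
The most negative is -17/5 in column b, so b enters.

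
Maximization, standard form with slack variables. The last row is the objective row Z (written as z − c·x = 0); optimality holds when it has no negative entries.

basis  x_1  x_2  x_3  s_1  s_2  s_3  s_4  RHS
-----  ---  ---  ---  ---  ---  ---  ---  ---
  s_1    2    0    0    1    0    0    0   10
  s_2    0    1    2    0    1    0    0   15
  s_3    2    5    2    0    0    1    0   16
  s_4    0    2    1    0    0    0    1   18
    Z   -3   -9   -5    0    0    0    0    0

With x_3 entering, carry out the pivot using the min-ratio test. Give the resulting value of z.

Ratio test on column x_3 — row 1: entry 0 ≤ 0; row 2: 15/2 = 15/2; row 3: 16/2 = 8; row 4: 18/1 = 18. Minimum is 15/2 at row 2 (s_2 leaves); pivot element 2.
Pivot on row 2; the Z-row RHS becomes 0 − (-5)·(15/2) = 75/2.

75/2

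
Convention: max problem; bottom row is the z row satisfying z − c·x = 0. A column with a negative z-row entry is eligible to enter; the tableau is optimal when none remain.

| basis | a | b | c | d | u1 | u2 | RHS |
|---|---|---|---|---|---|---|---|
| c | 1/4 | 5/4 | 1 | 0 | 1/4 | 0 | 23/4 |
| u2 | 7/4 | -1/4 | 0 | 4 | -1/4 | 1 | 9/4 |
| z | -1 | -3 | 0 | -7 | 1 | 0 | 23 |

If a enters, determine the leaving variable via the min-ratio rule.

Column a entries and ratios — c: (23/4)/(1/4) = 23; u2: (9/4)/(7/4) = 9/7.
Smallest ratio is 9/7 in the row of u2, so u2 leaves.

u2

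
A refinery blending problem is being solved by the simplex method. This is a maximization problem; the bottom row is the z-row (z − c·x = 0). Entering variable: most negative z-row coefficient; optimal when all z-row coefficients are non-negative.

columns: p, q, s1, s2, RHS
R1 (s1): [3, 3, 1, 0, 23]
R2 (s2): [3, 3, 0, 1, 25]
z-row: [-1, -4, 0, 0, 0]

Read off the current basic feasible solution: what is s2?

s2 is basic (row 2); its value is the RHS of that row, 25.

25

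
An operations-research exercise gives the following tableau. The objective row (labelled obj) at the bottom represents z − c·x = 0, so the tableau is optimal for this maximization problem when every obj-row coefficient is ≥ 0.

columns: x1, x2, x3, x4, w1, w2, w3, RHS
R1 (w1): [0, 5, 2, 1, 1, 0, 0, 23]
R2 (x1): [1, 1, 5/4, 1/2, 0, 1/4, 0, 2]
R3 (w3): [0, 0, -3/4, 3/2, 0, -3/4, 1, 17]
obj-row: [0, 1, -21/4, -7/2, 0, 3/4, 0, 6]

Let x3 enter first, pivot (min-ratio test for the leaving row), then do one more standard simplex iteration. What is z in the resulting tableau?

Ratio test on column x3 — row 1: 23/2 = 23/2; row 2: 2/(5/4) = 8/5; row 3: entry -3/4 ≤ 0. Minimum is 8/5 at row 2 (x1 leaves); pivot element 5/4.
Pivot on row 2; the obj-row RHS becomes 6 − (-21/4)·(8/5) = 72/5.
Next entering variable (most negative obj-row entry -7/5): x4.
Ratio test on column x4 — row 1: (99/5)/(1/5) = 99; row 2: (8/5)/(2/5) = 4; row 3: (91/5)/(9/5) = 91/9. Minimum is 4 at row 2 (x3 leaves); pivot element 2/5.
After the second pivot the obj-row RHS is 72/5 − (-7/5)·4 = 20.

20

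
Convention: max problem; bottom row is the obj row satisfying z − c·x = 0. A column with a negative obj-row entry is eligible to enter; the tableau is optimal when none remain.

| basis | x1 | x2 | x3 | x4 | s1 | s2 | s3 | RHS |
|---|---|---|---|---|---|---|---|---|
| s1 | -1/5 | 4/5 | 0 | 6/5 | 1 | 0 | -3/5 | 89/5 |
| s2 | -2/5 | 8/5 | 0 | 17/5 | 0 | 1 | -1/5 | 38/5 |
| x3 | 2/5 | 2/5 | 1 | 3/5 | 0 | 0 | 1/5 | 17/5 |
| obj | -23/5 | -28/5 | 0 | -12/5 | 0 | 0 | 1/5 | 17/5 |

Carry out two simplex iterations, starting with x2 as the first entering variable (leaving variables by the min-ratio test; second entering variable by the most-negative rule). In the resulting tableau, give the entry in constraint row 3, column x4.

-1/2

Ratio test on column x2 — row 1: (89/5)/(4/5) = 89/4; row 2: (38/5)/(8/5) = 19/4; row 3: (17/5)/(2/5) = 17/2. Minimum is 19/4 at row 2 (s2 leaves); pivot element 8/5.
Divide row 2 by 8/5; eliminate column x2 from the other rows.
Second iteration: most negative obj-row entry is -6 in column x1, so x1 enters.
Ratio test on column x1 — row 1: entry 0 ≤ 0; row 2: entry -1/4 ≤ 0; row 3: (3/2)/(1/2) = 3. Minimum is 3 at row 3 (x3 leaves); pivot element 1/2.
Divide row 3 by 1/2; eliminate column x1 from the other rows.
After both pivots, the entry at constraint row 3, column x4 is -1/2.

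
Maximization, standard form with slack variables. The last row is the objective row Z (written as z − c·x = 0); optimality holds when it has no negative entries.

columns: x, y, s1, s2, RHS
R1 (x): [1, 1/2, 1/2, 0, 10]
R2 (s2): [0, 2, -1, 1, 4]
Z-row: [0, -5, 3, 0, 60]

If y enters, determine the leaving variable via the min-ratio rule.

s2

Column y entries and ratios — x: 10/(1/2) = 20; s2: 4/2 = 2.
Smallest ratio is 2 in the row of s2, so s2 leaves.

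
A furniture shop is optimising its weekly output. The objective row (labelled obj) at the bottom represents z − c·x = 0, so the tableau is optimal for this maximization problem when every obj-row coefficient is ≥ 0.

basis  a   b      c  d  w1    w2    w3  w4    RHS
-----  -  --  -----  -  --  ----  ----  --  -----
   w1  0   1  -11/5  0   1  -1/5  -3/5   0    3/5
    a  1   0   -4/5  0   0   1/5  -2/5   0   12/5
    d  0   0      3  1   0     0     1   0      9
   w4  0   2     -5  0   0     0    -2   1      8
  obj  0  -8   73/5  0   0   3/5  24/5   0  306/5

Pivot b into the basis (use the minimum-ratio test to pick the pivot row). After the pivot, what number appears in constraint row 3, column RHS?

Ratio test on column b — row 1: (3/5)/1 = 3/5; row 2: entry 0 ≤ 0; row 3: entry 0 ≤ 0; row 4: 8/2 = 4. Minimum is 3/5 at row 1 (w1 leaves); pivot element 1.
Divide row 1 by 1; eliminate column b from the other rows.
Row 3 update in column RHS: 9 − 0·(3/5) = 9.

9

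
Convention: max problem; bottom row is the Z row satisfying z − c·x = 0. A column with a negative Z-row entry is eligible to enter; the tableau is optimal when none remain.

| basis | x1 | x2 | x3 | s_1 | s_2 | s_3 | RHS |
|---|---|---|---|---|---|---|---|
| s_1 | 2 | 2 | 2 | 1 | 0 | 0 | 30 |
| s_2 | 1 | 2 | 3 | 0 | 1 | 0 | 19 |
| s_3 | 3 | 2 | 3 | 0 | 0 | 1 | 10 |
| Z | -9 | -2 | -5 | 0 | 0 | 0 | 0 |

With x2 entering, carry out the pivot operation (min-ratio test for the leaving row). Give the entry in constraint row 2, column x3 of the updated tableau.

0

Ratio test on column x2 — row 1: 30/2 = 15; row 2: 19/2 = 19/2; row 3: 10/2 = 5. Minimum is 5 at row 3 (s_3 leaves); pivot element 2.
Divide row 3 by 2; eliminate column x2 from the other rows.
Row 2 update in column x3: 3 − 2·(3/2) = 0.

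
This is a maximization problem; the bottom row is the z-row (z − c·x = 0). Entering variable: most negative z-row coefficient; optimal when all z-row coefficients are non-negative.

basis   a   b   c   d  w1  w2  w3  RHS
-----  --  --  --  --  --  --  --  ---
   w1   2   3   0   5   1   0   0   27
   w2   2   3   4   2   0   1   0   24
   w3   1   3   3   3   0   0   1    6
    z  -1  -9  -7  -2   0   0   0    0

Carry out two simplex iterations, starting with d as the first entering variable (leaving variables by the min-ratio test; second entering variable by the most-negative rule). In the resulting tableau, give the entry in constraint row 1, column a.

1

Ratio test on column d — row 1: 27/5 = 27/5; row 2: 24/2 = 12; row 3: 6/3 = 2. Minimum is 2 at row 3 (w3 leaves); pivot element 3.
Divide row 3 by 3; eliminate column d from the other rows.
Second iteration: most negative z-row entry is -7 in column b, so b enters.
Ratio test on column b — row 1: entry -2 ≤ 0; row 2: 20/1 = 20; row 3: 2/1 = 2. Minimum is 2 at row 3 (d leaves); pivot element 1.
Divide row 3 by 1; eliminate column b from the other rows.
After both pivots, the entry at constraint row 1, column a is 1.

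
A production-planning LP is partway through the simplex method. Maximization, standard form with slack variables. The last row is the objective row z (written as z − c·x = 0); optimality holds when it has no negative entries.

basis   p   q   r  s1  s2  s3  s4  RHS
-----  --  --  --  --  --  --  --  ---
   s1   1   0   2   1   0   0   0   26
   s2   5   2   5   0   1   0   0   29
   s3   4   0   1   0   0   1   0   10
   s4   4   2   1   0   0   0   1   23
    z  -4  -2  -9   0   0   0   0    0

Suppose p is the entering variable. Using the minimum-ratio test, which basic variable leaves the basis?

Column p entries and ratios — s1: 26/1 = 26; s2: 29/5 = 29/5; s3: 10/4 = 5/2; s4: 23/4 = 23/4.
Smallest ratio is 5/2 in the row of s3, so s3 leaves.

s3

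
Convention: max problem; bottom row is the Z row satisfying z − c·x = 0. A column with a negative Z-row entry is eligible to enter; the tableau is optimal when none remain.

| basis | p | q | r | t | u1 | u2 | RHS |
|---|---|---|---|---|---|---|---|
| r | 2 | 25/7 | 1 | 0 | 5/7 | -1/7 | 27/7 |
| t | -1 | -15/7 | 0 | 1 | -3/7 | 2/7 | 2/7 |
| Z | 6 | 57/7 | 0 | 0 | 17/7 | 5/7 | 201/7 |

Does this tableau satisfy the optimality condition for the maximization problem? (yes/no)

yes

Every Z-row coefficient is ≥ 0, so the tableau is optimal.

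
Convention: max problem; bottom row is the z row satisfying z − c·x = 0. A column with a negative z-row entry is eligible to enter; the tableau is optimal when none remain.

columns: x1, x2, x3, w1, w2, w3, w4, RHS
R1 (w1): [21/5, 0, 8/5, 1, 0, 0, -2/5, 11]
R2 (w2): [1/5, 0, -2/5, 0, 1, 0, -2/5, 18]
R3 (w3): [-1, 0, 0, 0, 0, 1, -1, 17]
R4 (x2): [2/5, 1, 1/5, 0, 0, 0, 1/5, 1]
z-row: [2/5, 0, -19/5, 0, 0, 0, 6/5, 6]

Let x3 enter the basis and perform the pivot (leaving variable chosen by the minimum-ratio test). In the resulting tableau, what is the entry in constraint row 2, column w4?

Ratio test on column x3 — row 1: 11/(8/5) = 55/8; row 2: entry -2/5 ≤ 0; row 3: entry 0 ≤ 0; row 4: 1/(1/5) = 5. Minimum is 5 at row 4 (x2 leaves); pivot element 1/5.
Divide row 4 by 1/5; eliminate column x3 from the other rows.
Row 2 update in column w4: -2/5 − (-2/5)·1 = 0.

0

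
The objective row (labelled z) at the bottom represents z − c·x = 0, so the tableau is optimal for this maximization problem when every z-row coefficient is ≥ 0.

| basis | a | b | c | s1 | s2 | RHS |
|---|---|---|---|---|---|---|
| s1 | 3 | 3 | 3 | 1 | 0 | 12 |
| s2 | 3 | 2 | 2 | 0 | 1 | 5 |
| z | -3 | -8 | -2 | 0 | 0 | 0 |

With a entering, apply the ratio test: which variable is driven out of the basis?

s2

Column a entries and ratios — s1: 12/3 = 4; s2: 5/3 = 5/3.
Smallest ratio is 5/3 in the row of s2, so s2 leaves.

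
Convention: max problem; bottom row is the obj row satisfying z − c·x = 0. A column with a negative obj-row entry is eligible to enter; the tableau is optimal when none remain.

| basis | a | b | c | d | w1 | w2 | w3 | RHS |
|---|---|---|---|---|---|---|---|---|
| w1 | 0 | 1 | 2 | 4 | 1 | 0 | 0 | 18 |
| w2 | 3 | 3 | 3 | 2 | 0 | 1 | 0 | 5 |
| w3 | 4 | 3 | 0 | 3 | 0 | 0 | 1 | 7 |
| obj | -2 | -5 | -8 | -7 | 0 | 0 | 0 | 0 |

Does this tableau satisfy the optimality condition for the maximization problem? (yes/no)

The obj-row has a negative entry -8 in column c, so it is not optimal.

no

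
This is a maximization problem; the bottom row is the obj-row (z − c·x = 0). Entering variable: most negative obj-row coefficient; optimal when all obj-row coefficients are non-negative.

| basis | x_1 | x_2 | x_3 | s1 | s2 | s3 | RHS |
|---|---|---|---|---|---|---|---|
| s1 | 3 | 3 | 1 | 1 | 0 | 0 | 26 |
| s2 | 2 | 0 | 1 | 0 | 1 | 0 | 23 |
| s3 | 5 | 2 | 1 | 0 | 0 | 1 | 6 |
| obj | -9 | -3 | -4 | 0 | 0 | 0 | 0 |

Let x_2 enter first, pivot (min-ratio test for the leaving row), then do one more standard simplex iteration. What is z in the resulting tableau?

24

Ratio test on column x_2 — row 1: 26/3 = 26/3; row 2: entry 0 ≤ 0; row 3: 6/2 = 3. Minimum is 3 at row 3 (s3 leaves); pivot element 2.
Pivot on row 3; the obj-row RHS becomes 0 − (-3)·3 = 9.
Next entering variable (most negative obj-row entry -5/2): x_3.
Ratio test on column x_3 — row 1: entry -1/2 ≤ 0; row 2: 23/1 = 23; row 3: 3/(1/2) = 6. Minimum is 6 at row 3 (x_2 leaves); pivot element 1/2.
After the second pivot the obj-row RHS is 9 − (-5/2)·6 = 24.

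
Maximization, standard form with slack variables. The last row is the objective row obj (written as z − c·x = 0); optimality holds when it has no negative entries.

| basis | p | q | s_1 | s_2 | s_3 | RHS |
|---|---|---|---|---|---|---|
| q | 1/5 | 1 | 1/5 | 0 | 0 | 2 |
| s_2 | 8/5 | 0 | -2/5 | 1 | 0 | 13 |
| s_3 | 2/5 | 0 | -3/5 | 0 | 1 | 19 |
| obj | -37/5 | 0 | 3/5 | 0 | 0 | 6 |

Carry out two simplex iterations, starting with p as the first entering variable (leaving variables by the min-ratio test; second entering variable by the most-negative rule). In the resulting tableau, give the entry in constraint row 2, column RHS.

Ratio test on column p — row 1: 2/(1/5) = 10; row 2: 13/(8/5) = 65/8; row 3: 19/(2/5) = 95/2. Minimum is 65/8 at row 2 (s_2 leaves); pivot element 8/5.
Divide row 2 by 8/5; eliminate column p from the other rows.
Second iteration: most negative obj-row entry is -5/4 in column s_1, so s_1 enters.
Ratio test on column s_1 — row 1: (3/8)/(1/4) = 3/2; row 2: entry -1/4 ≤ 0; row 3: entry -1/2 ≤ 0. Minimum is 3/2 at row 1 (q leaves); pivot element 1/4.
Divide row 1 by 1/4; eliminate column s_1 from the other rows.
After both pivots, the entry at constraint row 2, column RHS is 17/2.

17/2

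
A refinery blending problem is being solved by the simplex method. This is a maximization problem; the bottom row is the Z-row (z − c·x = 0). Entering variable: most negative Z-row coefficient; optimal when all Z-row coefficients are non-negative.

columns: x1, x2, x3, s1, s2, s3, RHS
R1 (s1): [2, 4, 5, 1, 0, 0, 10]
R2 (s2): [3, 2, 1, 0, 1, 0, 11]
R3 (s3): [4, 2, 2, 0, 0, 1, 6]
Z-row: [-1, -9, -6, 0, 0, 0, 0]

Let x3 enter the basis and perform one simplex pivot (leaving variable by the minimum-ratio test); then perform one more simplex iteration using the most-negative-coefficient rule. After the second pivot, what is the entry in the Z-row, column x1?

7/2

Ratio test on column x3 — row 1: 10/5 = 2; row 2: 11/1 = 11; row 3: 6/2 = 3. Minimum is 2 at row 1 (s1 leaves); pivot element 5.
Divide row 1 by 5; eliminate column x3 from the other rows.
Second iteration: most negative Z-row entry is -21/5 in column x2, so x2 enters.
Ratio test on column x2 — row 1: 2/(4/5) = 5/2; row 2: 9/(6/5) = 15/2; row 3: 2/(2/5) = 5. Minimum is 5/2 at row 1 (x3 leaves); pivot element 4/5.
Divide row 1 by 4/5; eliminate column x2 from the other rows.
After both pivots, the entry at the Z-row, column x1 is 7/2.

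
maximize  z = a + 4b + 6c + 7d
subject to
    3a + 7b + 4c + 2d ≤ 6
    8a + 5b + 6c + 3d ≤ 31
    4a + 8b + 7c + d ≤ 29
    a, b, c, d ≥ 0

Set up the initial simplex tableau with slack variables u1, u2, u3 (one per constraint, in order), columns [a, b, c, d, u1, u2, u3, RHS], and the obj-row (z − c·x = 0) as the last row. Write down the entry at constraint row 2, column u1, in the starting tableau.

Slack u1 belongs to constraint 1; its column is the unit vector e_1, so the entry in row 2 is 0.

0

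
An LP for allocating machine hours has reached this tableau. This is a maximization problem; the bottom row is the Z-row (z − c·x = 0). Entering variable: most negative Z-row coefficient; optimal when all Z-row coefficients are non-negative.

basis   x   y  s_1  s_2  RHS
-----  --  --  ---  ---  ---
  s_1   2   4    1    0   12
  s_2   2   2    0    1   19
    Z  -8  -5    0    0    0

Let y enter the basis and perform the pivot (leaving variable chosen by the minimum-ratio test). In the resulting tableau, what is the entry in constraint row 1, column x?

1/2

Ratio test on column y — row 1: 12/4 = 3; row 2: 19/2 = 19/2. Minimum is 3 at row 1 (s_1 leaves); pivot element 4.
Divide row 1 by 4; eliminate column y from the other rows.
In the new row 1, the x entry is the old entry divided by the pivot: 2/4 = 1/2.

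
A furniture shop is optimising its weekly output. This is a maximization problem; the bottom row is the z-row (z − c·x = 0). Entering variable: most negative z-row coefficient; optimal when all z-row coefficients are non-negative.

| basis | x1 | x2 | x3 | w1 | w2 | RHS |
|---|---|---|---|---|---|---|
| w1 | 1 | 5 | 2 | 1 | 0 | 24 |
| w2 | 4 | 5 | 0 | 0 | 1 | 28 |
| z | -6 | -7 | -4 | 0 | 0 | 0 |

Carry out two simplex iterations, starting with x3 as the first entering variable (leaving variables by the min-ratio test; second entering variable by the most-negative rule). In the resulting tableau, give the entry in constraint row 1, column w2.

Ratio test on column x3 — row 1: 24/2 = 12; row 2: entry 0 ≤ 0. Minimum is 12 at row 1 (w1 leaves); pivot element 2.
Divide row 1 by 2; eliminate column x3 from the other rows.
Second iteration: most negative z-row entry is -4 in column x1, so x1 enters.
Ratio test on column x1 — row 1: 12/(1/2) = 24; row 2: 28/4 = 7. Minimum is 7 at row 2 (w2 leaves); pivot element 4.
Divide row 2 by 4; eliminate column x1 from the other rows.
After both pivots, the entry at constraint row 1, column w2 is -1/8.

-1/8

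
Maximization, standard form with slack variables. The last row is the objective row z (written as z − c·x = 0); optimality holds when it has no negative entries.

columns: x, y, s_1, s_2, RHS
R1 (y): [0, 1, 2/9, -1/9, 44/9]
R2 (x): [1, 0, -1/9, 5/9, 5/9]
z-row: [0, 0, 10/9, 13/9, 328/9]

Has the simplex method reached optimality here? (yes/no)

Every z-row coefficient is ≥ 0, so the tableau is optimal.

yes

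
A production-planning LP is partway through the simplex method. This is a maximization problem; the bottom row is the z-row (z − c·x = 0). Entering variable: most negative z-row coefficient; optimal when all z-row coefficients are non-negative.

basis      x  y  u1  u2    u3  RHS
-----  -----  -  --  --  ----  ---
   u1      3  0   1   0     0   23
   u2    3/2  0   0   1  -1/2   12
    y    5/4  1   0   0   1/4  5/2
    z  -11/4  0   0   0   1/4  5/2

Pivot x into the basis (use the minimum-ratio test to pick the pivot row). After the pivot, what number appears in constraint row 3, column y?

Ratio test on column x — row 1: 23/3 = 23/3; row 2: 12/(3/2) = 8; row 3: (5/2)/(5/4) = 2. Minimum is 2 at row 3 (y leaves); pivot element 5/4.
Divide row 3 by 5/4; eliminate column x from the other rows.
In the new row 3, the y entry is the old entry divided by the pivot: 1/(5/4) = 4/5.

4/5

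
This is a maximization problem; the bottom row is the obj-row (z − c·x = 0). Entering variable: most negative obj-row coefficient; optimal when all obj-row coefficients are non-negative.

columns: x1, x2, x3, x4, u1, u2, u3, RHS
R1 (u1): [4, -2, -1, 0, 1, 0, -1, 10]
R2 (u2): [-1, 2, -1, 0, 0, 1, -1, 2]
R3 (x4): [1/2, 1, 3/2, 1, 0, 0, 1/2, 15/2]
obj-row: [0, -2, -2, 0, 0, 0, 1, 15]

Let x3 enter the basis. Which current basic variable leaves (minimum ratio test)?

Column x3 entries and ratios — u1: -1 ≤ 0, skip; u2: -1 ≤ 0, skip; x4: (15/2)/(3/2) = 5.
Smallest ratio is 5 in the row of x4, so x4 leaves.

x4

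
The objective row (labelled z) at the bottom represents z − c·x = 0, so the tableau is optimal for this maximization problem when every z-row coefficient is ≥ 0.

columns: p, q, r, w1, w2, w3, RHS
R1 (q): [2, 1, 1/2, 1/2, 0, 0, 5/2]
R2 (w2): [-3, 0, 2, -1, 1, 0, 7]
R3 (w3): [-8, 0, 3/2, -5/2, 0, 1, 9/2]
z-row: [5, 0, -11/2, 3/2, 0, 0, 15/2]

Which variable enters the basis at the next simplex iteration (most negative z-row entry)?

r

Negative z-row entries: r: -11/2.
The most negative is -11/2 in column r, so r enters.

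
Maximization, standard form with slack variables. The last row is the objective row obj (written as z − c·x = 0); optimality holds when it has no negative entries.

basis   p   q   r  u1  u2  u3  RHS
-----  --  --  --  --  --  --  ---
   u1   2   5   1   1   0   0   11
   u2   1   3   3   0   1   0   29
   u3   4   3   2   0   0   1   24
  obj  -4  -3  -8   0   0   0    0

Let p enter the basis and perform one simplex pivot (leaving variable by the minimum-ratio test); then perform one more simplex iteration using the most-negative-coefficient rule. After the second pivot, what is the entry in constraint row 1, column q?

12/5

Ratio test on column p — row 1: 11/2 = 11/2; row 2: 29/1 = 29; row 3: 24/4 = 6. Minimum is 11/2 at row 1 (u1 leaves); pivot element 2.
Divide row 1 by 2; eliminate column p from the other rows.
Second iteration: most negative obj-row entry is -6 in column r, so r enters.
Ratio test on column r — row 1: (11/2)/(1/2) = 11; row 2: (47/2)/(5/2) = 47/5; row 3: entry 0 ≤ 0. Minimum is 47/5 at row 2 (u2 leaves); pivot element 5/2.
Divide row 2 by 5/2; eliminate column r from the other rows.
After both pivots, the entry at constraint row 1, column q is 12/5.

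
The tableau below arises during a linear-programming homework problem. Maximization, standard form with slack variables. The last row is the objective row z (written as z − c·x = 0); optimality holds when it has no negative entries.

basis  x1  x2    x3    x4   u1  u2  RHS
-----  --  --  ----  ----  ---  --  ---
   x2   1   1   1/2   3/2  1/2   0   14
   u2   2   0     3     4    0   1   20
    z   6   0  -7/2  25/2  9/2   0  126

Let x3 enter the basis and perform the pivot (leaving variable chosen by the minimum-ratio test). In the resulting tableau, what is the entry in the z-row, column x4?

103/6

Ratio test on column x3 — row 1: 14/(1/2) = 28; row 2: 20/3 = 20/3. Minimum is 20/3 at row 2 (u2 leaves); pivot element 3.
Divide row 2 by 3; eliminate column x3 from the other rows.
z-row update in column x4: 25/2 − (-7/2)·(4/3) = 103/6.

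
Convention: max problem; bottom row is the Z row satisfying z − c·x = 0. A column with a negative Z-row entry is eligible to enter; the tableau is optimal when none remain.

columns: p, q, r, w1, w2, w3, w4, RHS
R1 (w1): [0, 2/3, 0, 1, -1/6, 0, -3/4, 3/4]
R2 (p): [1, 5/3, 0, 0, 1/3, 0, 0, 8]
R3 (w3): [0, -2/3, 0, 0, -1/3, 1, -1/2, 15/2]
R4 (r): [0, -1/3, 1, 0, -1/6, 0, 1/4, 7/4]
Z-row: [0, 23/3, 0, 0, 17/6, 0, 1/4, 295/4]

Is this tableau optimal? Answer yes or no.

Every Z-row coefficient is ≥ 0, so the tableau is optimal.

yes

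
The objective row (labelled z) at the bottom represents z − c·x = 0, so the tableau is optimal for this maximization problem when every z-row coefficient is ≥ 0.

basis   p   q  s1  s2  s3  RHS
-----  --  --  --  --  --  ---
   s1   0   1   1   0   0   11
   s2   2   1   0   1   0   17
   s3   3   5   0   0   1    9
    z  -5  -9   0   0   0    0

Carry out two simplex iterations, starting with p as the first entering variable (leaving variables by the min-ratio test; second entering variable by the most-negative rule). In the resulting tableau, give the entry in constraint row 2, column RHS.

76/5

Ratio test on column p — row 1: entry 0 ≤ 0; row 2: 17/2 = 17/2; row 3: 9/3 = 3. Minimum is 3 at row 3 (s3 leaves); pivot element 3.
Divide row 3 by 3; eliminate column p from the other rows.
Second iteration: most negative z-row entry is -2/3 in column q, so q enters.
Ratio test on column q — row 1: 11/1 = 11; row 2: entry -7/3 ≤ 0; row 3: 3/(5/3) = 9/5. Minimum is 9/5 at row 3 (p leaves); pivot element 5/3.
Divide row 3 by 5/3; eliminate column q from the other rows.
After both pivots, the entry at constraint row 2, column RHS is 76/5.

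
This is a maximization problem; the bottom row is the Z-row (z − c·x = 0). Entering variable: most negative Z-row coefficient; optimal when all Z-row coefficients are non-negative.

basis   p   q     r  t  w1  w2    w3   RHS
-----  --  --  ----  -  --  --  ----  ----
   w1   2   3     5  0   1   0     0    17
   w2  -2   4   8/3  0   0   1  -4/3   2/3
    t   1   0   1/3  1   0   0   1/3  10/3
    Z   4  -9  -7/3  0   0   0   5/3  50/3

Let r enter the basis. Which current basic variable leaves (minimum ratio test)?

w2

Column r entries and ratios — w1: 17/5 = 17/5; w2: (2/3)/(8/3) = 1/4; t: (10/3)/(1/3) = 10.
Smallest ratio is 1/4 in the row of w2, so w2 leaves.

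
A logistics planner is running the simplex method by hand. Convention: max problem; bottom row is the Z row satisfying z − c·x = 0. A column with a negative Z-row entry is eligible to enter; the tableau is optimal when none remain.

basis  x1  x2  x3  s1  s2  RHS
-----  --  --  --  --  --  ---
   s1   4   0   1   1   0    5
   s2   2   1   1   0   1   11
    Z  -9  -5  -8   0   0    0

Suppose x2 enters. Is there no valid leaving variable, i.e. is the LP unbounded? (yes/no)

Column x2 has positive entries in row(s) 2, so the ratio test bounds it — not unbounded.

no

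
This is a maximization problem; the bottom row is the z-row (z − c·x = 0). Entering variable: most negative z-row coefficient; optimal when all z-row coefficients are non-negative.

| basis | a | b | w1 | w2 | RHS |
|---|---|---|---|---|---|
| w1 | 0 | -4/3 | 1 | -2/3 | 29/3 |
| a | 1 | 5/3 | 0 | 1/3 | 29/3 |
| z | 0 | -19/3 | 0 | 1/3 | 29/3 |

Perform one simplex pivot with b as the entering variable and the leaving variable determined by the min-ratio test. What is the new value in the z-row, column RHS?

232/5

Ratio test on column b — row 1: entry -4/3 ≤ 0; row 2: (29/3)/(5/3) = 29/5. Minimum is 29/5 at row 2 (a leaves); pivot element 5/3.
Divide row 2 by 5/3; eliminate column b from the other rows.
z-row update in column RHS: 29/3 − (-19/3)·(29/5) = 232/5.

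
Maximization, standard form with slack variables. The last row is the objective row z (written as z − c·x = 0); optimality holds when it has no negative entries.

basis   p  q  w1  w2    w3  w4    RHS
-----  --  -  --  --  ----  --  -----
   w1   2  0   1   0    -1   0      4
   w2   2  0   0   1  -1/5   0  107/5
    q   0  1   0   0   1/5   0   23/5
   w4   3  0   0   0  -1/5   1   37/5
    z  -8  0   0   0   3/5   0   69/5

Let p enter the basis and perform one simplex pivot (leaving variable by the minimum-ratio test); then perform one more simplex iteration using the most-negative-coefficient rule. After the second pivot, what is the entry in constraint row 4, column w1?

-15/13

Ratio test on column p — row 1: 4/2 = 2; row 2: (107/5)/2 = 107/10; row 3: entry 0 ≤ 0; row 4: (37/5)/3 = 37/15. Minimum is 2 at row 1 (w1 leaves); pivot element 2.
Divide row 1 by 2; eliminate column p from the other rows.
Second iteration: most negative z-row entry is -17/5 in column w3, so w3 enters.
Ratio test on column w3 — row 1: entry -1/2 ≤ 0; row 2: (87/5)/(4/5) = 87/4; row 3: (23/5)/(1/5) = 23; row 4: (7/5)/(13/10) = 14/13. Minimum is 14/13 at row 4 (w4 leaves); pivot element 13/10.
Divide row 4 by 13/10; eliminate column w3 from the other rows.
After both pivots, the entry at constraint row 4, column w1 is -15/13.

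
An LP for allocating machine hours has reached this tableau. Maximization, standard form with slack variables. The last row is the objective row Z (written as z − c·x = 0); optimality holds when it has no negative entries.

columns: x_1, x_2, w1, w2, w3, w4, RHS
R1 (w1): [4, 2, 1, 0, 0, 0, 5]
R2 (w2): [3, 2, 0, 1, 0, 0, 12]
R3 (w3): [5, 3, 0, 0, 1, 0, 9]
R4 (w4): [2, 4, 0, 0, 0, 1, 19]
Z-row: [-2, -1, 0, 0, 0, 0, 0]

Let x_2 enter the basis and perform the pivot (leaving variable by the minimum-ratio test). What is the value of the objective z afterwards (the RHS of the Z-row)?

Ratio test on column x_2 — row 1: 5/2 = 5/2; row 2: 12/2 = 6; row 3: 9/3 = 3; row 4: 19/4 = 19/4. Minimum is 5/2 at row 1 (w1 leaves); pivot element 2.
Pivot on row 1; the Z-row RHS becomes 0 − (-1)·(5/2) = 5/2.

5/2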